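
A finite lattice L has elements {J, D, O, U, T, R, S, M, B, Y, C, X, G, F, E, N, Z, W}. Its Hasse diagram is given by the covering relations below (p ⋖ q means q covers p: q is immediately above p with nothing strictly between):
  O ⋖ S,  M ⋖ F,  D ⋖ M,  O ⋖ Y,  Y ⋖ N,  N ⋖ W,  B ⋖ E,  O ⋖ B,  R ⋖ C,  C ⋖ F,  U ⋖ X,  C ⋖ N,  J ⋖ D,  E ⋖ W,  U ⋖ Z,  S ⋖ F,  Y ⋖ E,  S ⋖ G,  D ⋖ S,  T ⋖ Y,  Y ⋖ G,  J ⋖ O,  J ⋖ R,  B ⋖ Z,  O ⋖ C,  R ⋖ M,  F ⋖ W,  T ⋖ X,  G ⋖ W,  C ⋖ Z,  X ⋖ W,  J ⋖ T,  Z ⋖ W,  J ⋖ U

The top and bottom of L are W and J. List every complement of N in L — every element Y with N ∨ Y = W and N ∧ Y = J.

Need Y with N ∨ Y = W and N ∧ Y = J.
Checking each element gives: D, U.

D, U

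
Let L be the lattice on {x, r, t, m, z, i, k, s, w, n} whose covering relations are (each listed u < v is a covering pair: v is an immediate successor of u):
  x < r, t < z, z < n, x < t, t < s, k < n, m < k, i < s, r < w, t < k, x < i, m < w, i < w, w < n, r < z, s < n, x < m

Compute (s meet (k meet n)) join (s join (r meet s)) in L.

s

k ∧ n = k
s ∧ k = t
r ∧ s = x
s ∨ x = s
t ∨ s = s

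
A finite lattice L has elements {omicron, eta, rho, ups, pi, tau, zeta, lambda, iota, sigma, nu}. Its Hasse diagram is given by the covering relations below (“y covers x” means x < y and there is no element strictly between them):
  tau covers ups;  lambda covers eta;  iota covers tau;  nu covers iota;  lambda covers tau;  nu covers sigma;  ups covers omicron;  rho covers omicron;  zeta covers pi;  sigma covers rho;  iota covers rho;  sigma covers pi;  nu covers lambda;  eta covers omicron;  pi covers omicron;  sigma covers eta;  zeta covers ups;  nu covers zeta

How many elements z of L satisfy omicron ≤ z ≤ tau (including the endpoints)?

3

The interval [omicron, tau] = {omicron, tau, ups}, which has 3 elements.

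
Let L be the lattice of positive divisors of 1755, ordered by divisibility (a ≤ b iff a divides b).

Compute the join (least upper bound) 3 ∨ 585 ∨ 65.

585

In the divisibility order, the join is the least common multiple: lcm(3, 585, 65) = 585.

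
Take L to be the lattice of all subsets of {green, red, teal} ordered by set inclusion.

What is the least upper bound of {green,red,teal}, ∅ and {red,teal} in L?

Common upper bounds of {{green,red,teal}, ∅, {red,teal}}: {green,red,teal}.
The least among these is {green,red,teal}.

{green,red,teal}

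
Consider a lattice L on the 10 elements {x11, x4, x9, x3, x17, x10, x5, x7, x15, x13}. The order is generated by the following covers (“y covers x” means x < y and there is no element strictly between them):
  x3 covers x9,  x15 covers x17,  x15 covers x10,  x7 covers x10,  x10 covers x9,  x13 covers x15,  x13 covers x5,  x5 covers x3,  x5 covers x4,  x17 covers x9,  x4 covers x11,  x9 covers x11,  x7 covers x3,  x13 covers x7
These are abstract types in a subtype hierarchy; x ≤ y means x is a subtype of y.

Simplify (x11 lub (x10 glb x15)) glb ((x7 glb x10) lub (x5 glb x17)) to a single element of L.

x10

x10 ∧ x15 = x10
x11 ∨ x10 = x10
x7 ∧ x10 = x10
x5 ∧ x17 = x9
x10 ∨ x9 = x10
x10 ∧ x10 = x10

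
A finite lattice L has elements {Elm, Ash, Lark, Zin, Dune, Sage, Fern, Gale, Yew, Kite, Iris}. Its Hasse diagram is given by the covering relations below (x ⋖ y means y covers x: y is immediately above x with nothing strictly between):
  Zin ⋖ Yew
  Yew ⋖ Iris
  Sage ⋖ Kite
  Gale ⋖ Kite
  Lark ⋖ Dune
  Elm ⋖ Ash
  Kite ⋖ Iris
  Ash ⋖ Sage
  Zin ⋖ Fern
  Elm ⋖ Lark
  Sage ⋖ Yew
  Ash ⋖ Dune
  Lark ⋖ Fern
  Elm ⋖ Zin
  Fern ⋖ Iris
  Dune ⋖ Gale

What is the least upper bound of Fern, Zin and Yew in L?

Common upper bounds of {Fern, Zin, Yew}: Iris.
The least among these is Iris.

Iris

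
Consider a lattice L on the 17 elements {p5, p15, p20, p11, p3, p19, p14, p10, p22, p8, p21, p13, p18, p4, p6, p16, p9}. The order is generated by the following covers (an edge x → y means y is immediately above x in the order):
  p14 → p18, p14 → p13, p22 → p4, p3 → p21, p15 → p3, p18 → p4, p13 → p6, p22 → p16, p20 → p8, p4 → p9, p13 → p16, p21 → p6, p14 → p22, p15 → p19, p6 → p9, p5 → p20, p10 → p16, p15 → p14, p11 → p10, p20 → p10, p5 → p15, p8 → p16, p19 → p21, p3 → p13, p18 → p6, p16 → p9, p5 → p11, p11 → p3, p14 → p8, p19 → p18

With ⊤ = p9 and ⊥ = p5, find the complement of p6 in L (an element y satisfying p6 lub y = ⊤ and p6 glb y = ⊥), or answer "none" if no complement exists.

p20

Need y with p6 ∨ y = p9 and p6 ∧ y = p5.
Checking each element gives: p20.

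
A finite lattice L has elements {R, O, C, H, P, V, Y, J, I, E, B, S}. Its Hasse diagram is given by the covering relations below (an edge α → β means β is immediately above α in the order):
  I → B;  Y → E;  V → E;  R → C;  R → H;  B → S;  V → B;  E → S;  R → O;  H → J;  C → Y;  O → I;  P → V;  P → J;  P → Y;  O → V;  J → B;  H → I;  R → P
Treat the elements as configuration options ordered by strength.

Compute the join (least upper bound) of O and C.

E

Common upper bounds of {O, C}: E, S.
The least among these is E.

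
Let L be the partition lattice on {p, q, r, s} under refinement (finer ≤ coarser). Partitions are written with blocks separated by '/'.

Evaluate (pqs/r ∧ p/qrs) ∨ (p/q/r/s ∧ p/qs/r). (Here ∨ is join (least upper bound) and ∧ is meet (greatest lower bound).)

p/qs/r

pqs/r ∧ p/qrs = p/qs/r
p/q/r/s ∧ p/qs/r = p/q/r/s
p/qs/r ∨ p/q/r/s = p/qs/r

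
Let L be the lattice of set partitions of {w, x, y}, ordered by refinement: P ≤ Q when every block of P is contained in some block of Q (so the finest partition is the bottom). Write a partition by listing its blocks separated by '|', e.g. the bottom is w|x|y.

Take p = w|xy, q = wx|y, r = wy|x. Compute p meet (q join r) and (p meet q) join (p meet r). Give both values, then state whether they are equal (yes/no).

q join r = wxy, so p meet (q join r) = w|xy meet wxy = w|xy.
p meet q = w|x|y and p meet r = w|x|y, so (p meet q) join (p meet r) = w|x|y join w|x|y = w|x|y.
Equal: no.

w|xy; w|x|y; no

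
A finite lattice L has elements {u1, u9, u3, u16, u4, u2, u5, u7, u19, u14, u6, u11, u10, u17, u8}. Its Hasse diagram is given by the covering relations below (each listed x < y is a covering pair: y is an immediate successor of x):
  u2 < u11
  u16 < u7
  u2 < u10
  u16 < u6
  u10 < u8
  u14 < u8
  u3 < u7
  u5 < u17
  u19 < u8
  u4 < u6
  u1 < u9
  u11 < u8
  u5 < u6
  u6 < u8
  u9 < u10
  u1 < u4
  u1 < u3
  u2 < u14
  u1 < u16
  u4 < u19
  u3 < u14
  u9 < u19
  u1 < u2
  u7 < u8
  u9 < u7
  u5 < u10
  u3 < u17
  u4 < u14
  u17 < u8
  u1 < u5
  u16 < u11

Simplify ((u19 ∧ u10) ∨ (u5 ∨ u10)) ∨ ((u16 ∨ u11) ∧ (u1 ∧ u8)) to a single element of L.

u10

u19 ∧ u10 = u9
u5 ∨ u10 = u10
u9 ∨ u10 = u10
u16 ∨ u11 = u11
u1 ∧ u8 = u1
u11 ∧ u1 = u1
u10 ∨ u1 = u10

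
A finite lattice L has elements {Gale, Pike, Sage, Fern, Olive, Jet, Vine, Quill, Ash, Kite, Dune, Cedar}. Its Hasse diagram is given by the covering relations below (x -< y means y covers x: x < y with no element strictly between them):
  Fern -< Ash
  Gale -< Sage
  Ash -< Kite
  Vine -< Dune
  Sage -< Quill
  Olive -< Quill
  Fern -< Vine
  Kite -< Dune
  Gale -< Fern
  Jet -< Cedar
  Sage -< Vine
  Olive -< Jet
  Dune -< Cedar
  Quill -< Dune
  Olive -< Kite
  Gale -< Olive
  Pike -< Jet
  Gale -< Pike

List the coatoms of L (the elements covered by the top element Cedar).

The coatoms are exactly the elements covered by Cedar: Dune, Jet.

Dune, Jet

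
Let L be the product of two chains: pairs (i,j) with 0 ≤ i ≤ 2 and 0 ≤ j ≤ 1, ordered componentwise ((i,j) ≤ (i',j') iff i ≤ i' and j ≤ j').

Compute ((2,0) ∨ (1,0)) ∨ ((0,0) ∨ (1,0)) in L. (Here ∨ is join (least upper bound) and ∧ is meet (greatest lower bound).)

(2,0) ∨ (1,0) = (2,0)
(0,0) ∨ (1,0) = (1,0)
(2,0) ∨ (1,0) = (2,0)

(2,0)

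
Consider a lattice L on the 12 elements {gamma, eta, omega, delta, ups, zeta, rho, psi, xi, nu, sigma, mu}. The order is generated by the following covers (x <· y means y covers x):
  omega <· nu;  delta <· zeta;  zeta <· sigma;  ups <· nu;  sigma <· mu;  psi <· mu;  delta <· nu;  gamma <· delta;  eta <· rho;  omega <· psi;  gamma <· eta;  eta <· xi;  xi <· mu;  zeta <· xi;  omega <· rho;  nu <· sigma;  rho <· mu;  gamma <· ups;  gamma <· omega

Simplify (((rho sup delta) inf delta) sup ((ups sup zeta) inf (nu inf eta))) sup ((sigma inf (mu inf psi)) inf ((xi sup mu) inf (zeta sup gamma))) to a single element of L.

rho ∨ delta = mu
mu ∧ delta = delta
ups ∨ zeta = sigma
nu ∧ eta = gamma
sigma ∧ gamma = gamma
delta ∨ gamma = delta
mu ∧ psi = psi
sigma ∧ psi = omega
xi ∨ mu = mu
zeta ∨ gamma = zeta
mu ∧ zeta = zeta
omega ∧ zeta = gamma
delta ∨ gamma = delta

delta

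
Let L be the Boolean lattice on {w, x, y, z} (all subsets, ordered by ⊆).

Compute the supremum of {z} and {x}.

{x,z}

Common upper bounds of {{z}, {x}}: {w,x,y,z}, {w,x,z}, {x,y,z}, {x,z}.
The least among these is {x,z}.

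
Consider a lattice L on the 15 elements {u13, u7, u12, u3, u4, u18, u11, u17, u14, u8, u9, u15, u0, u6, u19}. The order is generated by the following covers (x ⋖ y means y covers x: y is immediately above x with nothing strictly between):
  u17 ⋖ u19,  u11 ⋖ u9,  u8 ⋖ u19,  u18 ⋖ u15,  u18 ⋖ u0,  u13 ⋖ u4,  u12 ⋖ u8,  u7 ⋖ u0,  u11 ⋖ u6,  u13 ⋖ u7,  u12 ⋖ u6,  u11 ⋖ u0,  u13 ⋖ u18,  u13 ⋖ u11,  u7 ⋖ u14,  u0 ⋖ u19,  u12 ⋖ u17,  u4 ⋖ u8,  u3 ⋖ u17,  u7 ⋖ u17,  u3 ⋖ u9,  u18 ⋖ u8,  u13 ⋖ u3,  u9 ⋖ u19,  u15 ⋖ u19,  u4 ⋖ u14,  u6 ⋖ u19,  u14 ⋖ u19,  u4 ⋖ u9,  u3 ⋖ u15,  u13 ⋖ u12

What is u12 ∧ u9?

u13

Common lower bounds of {u12, u9}: u13.
The greatest among these is u13.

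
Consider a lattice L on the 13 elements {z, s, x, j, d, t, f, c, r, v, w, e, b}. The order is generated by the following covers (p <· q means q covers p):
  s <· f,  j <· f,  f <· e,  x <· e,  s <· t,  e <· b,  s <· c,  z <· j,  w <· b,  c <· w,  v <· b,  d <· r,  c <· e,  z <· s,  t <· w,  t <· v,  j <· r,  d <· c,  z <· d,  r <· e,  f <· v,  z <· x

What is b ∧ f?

Common lower bounds of {b, f}: f, j, s, z.
The greatest among these is f.

f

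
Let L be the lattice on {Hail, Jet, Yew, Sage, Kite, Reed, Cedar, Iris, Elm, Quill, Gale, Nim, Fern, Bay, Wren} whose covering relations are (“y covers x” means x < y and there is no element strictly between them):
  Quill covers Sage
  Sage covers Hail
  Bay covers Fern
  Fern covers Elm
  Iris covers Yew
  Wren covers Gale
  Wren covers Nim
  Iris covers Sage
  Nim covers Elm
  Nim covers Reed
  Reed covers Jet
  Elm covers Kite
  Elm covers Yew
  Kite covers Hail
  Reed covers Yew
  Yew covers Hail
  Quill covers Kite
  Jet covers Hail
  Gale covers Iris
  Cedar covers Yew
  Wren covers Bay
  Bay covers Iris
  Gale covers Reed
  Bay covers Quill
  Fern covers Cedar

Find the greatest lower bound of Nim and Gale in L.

Common lower bounds of {Nim, Gale}: Hail, Jet, Reed, Yew.
The greatest among these is Reed.

Reed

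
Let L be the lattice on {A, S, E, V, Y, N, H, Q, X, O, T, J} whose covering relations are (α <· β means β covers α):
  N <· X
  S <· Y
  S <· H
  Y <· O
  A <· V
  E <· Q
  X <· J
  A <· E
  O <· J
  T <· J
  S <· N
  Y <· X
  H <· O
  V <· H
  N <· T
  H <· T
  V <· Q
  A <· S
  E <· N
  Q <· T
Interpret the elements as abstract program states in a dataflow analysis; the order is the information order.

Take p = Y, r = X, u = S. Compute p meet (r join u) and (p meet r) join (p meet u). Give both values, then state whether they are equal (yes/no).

r join u = X, so p meet (r join u) = Y meet X = Y.
p meet r = Y and p meet u = S, so (p meet r) join (p meet u) = Y join S = Y.
Equal: yes.

Y; Y; yes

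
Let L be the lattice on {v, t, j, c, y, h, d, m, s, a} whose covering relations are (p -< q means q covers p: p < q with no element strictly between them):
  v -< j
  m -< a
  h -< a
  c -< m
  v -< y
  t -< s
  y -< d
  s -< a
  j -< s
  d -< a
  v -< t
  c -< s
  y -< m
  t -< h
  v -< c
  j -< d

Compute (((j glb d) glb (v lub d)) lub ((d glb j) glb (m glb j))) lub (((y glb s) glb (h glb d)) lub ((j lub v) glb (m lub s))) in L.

j

j ∧ d = j
v ∨ d = d
j ∧ d = j
d ∧ j = j
m ∧ j = v
j ∧ v = v
j ∨ v = j
y ∧ s = v
h ∧ d = v
v ∧ v = v
j ∨ v = j
m ∨ s = a
j ∧ a = j
v ∨ j = j
j ∨ j = j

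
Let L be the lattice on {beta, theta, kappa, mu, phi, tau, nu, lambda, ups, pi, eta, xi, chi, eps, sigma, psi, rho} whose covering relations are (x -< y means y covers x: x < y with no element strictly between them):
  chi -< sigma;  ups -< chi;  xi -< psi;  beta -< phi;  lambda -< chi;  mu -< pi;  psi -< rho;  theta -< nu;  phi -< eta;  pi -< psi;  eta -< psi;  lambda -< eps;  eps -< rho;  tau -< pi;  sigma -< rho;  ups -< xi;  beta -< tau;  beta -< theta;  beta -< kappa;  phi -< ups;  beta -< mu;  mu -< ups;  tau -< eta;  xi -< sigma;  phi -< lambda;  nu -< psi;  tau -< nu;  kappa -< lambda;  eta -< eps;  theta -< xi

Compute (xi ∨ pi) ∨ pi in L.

xi ∨ pi = psi
psi ∨ pi = psi

psi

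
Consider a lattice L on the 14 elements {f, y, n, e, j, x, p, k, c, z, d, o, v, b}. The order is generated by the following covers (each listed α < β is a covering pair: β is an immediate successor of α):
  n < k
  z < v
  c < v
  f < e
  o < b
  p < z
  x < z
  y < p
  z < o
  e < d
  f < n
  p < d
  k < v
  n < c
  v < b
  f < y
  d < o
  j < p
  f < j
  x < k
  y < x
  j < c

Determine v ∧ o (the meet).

z

Common lower bounds of {v, o}: f, j, p, x, y, z.
The greatest among these is z.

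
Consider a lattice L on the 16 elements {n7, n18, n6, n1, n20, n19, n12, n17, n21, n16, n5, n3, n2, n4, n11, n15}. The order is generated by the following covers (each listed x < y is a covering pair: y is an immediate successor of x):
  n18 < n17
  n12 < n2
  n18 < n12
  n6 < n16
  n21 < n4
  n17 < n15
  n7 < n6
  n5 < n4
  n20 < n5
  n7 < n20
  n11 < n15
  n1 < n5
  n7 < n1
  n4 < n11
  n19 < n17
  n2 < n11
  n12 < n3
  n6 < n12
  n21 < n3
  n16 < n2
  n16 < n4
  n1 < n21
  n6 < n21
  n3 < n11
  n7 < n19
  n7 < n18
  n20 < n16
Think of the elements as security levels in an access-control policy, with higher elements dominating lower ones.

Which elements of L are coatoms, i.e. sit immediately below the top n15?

n11, n17

The coatoms are exactly the elements covered by n15: n11, n17.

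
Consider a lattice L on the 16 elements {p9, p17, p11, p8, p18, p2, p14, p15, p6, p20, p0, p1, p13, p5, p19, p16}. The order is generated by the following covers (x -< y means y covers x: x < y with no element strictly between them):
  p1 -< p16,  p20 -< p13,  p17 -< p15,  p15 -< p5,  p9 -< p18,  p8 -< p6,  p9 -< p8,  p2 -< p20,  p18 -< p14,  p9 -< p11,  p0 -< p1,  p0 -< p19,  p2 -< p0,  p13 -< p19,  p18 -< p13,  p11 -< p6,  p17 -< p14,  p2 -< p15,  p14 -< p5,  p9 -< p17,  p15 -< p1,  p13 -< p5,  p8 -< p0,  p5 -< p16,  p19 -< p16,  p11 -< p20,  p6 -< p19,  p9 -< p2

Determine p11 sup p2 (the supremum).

p20

Common upper bounds of {p11, p2}: p13, p16, p19, p20, p5.
The least among these is p20.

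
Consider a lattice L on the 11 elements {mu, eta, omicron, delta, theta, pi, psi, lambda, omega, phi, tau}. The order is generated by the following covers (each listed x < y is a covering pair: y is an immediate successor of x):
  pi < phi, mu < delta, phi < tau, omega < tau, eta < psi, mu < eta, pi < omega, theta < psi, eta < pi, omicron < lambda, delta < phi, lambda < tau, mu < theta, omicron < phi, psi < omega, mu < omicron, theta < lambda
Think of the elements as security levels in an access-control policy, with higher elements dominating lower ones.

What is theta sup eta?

psi

Common upper bounds of {theta, eta}: omega, psi, tau.
The least among these is psi.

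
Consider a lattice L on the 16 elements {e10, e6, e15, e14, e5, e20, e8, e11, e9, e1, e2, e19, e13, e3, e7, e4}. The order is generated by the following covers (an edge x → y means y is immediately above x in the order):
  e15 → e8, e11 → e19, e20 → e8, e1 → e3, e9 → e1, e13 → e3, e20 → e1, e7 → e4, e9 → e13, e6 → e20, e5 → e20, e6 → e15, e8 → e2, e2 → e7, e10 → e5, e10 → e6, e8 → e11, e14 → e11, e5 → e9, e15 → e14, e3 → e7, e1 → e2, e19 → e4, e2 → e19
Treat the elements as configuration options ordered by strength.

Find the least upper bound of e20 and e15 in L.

Common upper bounds of {e20, e15}: e11, e19, e2, e4, e7, e8.
The least among these is e8.

e8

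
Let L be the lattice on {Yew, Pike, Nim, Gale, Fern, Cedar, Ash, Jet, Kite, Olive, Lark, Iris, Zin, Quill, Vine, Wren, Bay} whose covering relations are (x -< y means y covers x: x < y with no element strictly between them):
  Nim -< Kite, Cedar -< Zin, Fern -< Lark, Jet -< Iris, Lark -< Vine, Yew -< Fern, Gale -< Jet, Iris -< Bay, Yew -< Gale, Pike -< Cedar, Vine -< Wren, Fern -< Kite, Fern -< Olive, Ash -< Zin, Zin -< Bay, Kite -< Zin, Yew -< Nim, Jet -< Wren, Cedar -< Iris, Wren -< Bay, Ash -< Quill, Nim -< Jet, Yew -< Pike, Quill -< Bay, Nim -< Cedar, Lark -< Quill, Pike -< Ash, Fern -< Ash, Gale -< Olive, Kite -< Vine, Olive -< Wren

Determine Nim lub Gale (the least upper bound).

Jet

Common upper bounds of {Nim, Gale}: Bay, Iris, Jet, Wren.
The least among these is Jet.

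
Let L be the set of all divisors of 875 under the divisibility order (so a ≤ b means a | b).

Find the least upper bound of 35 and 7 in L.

35

Common upper bounds of {35, 7}: 175, 35, 875.
The least among these is 35.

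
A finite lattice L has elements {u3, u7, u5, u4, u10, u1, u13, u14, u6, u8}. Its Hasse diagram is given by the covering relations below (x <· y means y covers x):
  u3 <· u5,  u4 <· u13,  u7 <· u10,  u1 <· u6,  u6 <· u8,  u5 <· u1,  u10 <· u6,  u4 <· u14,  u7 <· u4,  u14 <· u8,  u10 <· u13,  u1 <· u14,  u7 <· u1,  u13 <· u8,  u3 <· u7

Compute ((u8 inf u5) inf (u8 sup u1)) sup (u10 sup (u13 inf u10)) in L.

u6

u8 ∧ u5 = u5
u8 ∨ u1 = u8
u5 ∧ u8 = u5
u13 ∧ u10 = u10
u10 ∨ u10 = u10
u5 ∨ u10 = u6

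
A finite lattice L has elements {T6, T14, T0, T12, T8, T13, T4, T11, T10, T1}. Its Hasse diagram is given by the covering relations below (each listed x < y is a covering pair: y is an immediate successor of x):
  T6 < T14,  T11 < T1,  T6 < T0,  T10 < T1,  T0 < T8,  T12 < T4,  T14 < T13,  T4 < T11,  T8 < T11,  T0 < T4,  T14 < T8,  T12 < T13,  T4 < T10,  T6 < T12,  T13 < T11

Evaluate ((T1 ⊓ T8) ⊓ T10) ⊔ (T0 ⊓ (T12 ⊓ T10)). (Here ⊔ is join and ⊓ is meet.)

T1 ∧ T8 = T8
T8 ∧ T10 = T0
T12 ∧ T10 = T12
T0 ∧ T12 = T6
T0 ∨ T6 = T0

T0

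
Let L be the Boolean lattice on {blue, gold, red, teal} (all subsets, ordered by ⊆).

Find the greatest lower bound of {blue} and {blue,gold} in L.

{blue}

Under ⊆, meet is intersection: {blue} ∩ {blue,gold} = {blue}.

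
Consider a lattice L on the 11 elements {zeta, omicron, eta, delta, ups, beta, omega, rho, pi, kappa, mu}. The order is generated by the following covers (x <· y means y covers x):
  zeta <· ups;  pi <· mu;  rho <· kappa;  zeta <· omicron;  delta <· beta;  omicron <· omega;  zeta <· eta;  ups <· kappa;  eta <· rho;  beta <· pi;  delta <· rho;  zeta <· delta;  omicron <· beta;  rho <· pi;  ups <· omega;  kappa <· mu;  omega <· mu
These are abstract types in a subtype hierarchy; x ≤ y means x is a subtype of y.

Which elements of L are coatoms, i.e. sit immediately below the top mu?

kappa, omega, pi

The coatoms are exactly the elements covered by mu: kappa, omega, pi.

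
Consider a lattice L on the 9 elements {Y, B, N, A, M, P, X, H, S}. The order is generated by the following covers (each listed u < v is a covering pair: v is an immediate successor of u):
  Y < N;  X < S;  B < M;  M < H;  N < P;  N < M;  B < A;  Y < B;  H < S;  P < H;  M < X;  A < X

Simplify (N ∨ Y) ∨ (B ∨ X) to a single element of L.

N ∨ Y = N
B ∨ X = X
N ∨ X = X

X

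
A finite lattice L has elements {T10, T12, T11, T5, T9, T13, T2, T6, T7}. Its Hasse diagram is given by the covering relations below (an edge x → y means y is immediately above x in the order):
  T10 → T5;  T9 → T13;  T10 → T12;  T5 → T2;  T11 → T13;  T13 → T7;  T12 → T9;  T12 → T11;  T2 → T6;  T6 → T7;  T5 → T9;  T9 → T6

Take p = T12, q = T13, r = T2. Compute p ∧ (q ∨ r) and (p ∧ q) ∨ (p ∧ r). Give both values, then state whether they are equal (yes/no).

T12; T12; yes

q ∨ r = T7, so p ∧ (q ∨ r) = T12 ∧ T7 = T12.
p ∧ q = T12 and p ∧ r = T10, so (p ∧ q) ∨ (p ∧ r) = T12 ∨ T10 = T12.
Equal: yes.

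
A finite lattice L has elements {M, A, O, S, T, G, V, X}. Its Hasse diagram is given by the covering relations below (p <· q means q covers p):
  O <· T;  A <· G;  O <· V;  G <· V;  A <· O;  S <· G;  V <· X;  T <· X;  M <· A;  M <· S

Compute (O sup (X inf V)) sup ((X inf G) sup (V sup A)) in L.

X ∧ V = V
O ∨ V = V
X ∧ G = G
V ∨ A = V
G ∨ V = V
V ∨ V = V

V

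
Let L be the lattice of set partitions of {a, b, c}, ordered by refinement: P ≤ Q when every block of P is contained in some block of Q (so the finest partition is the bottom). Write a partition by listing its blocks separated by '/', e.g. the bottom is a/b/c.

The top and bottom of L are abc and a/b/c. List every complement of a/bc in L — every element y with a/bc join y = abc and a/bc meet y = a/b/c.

Need y with a/bc ∨ y = abc and a/bc ∧ y = a/b/c.
Checking each element gives: ab/c, ac/b.

ab/c, ac/b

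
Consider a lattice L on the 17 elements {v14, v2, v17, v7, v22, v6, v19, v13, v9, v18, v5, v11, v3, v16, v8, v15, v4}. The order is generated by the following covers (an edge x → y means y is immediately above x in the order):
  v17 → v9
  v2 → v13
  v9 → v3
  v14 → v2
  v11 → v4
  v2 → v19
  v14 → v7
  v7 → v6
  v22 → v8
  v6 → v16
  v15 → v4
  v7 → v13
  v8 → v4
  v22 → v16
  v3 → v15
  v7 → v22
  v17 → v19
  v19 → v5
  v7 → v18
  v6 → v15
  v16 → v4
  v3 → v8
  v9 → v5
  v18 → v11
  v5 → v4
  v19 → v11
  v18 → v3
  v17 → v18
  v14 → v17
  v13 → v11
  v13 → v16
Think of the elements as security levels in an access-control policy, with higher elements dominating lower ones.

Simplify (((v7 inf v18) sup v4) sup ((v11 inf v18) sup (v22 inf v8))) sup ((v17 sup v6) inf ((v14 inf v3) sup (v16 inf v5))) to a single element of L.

v4

v7 ∧ v18 = v7
v7 ∨ v4 = v4
v11 ∧ v18 = v18
v22 ∧ v8 = v22
v18 ∨ v22 = v8
v4 ∨ v8 = v4
v17 ∨ v6 = v15
v14 ∧ v3 = v14
v16 ∧ v5 = v2
v14 ∨ v2 = v2
v15 ∧ v2 = v14
v4 ∨ v14 = v4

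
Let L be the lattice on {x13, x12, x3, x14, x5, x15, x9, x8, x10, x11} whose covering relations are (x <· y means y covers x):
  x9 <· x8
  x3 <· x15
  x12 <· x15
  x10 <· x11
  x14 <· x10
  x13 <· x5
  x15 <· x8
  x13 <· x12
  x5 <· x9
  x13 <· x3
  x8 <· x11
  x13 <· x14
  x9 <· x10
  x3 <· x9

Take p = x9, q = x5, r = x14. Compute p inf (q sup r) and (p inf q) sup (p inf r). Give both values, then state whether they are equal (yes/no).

q sup r = x10, so p inf (q sup r) = x9 inf x10 = x9.
p inf q = x5 and p inf r = x13, so (p inf q) sup (p inf r) = x5 sup x13 = x5.
Equal: no.

x9; x5; no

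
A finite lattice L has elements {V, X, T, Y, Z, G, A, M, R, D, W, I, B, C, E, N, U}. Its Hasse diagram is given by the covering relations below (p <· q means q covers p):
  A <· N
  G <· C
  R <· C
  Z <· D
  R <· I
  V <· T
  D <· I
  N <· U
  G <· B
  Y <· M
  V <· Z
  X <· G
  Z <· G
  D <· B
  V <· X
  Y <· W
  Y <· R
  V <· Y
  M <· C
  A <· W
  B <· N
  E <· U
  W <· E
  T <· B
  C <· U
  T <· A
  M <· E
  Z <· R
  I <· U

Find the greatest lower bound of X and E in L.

V

Common lower bounds of {X, E}: V.
The greatest among these is V.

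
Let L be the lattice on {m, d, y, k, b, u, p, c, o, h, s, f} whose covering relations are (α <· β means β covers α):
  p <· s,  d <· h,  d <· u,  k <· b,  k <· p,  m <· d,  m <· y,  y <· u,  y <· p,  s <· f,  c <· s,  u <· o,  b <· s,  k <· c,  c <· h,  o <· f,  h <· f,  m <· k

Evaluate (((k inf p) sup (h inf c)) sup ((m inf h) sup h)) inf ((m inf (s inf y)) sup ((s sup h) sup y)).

h

k ∧ p = k
h ∧ c = c
k ∨ c = c
m ∧ h = m
m ∨ h = h
c ∨ h = h
s ∧ y = y
m ∧ y = m
s ∨ h = f
f ∨ y = f
m ∨ f = f
h ∧ f = h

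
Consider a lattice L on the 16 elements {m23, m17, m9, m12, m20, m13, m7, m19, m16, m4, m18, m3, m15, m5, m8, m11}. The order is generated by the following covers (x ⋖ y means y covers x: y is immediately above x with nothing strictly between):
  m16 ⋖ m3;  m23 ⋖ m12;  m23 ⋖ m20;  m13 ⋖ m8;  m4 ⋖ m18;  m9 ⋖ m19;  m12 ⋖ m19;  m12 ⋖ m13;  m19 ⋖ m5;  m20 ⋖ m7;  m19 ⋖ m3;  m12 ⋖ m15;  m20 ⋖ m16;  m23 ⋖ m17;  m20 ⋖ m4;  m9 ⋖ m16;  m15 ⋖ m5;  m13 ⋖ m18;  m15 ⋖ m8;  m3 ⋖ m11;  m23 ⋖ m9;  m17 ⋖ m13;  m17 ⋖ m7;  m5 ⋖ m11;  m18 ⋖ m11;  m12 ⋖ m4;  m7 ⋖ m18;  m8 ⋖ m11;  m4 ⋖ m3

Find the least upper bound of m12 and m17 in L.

m13

Common upper bounds of {m12, m17}: m11, m13, m18, m8.
The least among these is m13.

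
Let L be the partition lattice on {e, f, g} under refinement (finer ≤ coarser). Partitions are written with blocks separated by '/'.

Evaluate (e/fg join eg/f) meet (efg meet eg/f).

eg/f

e/fg ∨ eg/f = efg
efg ∧ eg/f = eg/f
efg ∧ eg/f = eg/f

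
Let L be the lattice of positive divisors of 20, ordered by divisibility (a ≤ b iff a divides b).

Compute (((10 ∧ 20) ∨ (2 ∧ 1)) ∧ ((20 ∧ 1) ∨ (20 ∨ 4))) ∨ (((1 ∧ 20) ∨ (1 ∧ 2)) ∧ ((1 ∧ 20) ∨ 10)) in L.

10 ∧ 20 = 10
2 ∧ 1 = 1
10 ∨ 1 = 10
20 ∧ 1 = 1
20 ∨ 4 = 20
1 ∨ 20 = 20
10 ∧ 20 = 10
1 ∧ 20 = 1
1 ∧ 2 = 1
1 ∨ 1 = 1
1 ∧ 20 = 1
1 ∨ 10 = 10
1 ∧ 10 = 1
10 ∨ 1 = 10

10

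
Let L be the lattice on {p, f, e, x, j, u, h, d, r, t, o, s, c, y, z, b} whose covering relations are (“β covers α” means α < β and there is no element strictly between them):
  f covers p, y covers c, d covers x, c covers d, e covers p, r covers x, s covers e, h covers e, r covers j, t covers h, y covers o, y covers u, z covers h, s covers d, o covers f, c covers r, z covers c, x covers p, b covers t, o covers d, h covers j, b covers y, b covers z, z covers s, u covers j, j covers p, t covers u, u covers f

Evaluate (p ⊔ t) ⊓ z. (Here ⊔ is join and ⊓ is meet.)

p ∨ t = t
t ∧ z = h

h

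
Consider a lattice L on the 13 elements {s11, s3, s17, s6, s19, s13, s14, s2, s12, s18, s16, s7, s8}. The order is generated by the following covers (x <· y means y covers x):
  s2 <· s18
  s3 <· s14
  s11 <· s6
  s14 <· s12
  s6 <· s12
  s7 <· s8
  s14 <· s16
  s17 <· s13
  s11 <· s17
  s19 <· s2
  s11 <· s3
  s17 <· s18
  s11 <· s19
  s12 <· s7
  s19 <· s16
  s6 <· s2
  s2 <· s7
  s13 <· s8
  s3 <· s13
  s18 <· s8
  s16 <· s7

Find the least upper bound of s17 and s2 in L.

s18

Common upper bounds of {s17, s2}: s18, s8.
The least among these is s18.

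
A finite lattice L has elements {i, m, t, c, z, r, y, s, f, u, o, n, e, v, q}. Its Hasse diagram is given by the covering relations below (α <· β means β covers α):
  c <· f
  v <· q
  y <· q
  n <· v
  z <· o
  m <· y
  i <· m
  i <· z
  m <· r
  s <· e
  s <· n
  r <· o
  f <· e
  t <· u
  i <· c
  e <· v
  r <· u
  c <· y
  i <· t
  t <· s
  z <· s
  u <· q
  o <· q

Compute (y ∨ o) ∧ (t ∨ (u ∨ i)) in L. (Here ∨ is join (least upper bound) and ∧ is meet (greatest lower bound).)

y ∨ o = q
u ∨ i = u
t ∨ u = u
q ∧ u = u

u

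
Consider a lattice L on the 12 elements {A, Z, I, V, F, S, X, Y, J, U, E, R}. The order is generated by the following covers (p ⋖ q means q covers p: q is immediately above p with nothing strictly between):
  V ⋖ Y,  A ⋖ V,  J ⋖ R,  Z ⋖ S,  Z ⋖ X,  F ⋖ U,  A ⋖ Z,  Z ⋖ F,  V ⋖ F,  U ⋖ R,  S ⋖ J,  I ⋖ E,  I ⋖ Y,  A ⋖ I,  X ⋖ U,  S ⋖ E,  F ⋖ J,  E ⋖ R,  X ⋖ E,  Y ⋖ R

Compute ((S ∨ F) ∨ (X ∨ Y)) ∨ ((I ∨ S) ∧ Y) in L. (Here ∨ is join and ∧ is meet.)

S ∨ F = J
X ∨ Y = R
J ∨ R = R
I ∨ S = E
E ∧ Y = I
R ∨ I = R

R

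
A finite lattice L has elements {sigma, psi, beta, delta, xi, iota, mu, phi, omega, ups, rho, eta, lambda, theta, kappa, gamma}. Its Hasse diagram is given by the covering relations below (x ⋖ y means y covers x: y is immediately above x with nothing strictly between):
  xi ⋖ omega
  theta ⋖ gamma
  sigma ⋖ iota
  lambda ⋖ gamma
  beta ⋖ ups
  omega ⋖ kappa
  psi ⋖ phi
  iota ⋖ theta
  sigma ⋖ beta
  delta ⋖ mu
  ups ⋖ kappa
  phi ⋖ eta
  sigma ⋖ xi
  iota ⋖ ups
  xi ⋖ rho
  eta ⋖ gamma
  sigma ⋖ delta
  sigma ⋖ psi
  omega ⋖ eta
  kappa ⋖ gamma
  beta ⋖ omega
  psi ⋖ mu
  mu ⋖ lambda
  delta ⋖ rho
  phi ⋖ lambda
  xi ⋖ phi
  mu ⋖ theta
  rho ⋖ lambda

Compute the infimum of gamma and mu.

mu

Common lower bounds of {gamma, mu}: delta, mu, psi, sigma.
The greatest among these is mu.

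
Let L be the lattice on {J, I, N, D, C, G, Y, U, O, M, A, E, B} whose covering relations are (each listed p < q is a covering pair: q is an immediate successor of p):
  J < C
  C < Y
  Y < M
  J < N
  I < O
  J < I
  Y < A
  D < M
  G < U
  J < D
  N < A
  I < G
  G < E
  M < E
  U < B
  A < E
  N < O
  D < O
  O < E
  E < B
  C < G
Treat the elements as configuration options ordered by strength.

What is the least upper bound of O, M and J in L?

Common upper bounds of {O, M, J}: B, E.
The least among these is E.

E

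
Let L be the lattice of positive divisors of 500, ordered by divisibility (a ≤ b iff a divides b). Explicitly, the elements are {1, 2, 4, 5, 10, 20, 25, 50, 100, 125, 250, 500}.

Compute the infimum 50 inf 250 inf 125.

In the divisibility order, the meet is the greatest common divisor: gcd(50, 250, 125) = 25.

25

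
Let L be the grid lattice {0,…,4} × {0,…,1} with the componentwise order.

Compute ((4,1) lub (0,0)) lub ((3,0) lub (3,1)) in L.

(4,1) ∨ (0,0) = (4,1)
(3,0) ∨ (3,1) = (3,1)
(4,1) ∨ (3,1) = (4,1)

(4,1)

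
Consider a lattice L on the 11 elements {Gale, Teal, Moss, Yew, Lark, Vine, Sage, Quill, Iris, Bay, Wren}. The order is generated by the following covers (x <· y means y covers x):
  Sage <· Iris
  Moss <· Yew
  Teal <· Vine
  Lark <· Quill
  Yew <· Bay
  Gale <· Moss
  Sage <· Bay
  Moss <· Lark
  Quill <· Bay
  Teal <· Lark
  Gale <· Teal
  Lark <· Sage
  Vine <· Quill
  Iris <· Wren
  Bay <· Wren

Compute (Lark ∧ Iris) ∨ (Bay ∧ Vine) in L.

Quill

Lark ∧ Iris = Lark
Bay ∧ Vine = Vine
Lark ∨ Vine = Quill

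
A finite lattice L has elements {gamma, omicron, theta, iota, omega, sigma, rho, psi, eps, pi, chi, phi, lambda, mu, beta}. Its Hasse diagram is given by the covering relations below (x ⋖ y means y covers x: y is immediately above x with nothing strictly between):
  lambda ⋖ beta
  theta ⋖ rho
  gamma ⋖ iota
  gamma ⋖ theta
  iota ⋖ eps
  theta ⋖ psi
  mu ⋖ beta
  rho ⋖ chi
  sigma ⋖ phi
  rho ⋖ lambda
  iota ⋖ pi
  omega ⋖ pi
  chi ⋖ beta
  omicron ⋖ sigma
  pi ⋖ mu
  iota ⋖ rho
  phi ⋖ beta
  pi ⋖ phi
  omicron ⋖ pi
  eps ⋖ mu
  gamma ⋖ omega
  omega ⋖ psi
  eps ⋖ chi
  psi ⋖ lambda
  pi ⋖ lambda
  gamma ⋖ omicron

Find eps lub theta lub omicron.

beta

Common upper bounds of {eps, theta, omicron}: beta.
The least among these is beta.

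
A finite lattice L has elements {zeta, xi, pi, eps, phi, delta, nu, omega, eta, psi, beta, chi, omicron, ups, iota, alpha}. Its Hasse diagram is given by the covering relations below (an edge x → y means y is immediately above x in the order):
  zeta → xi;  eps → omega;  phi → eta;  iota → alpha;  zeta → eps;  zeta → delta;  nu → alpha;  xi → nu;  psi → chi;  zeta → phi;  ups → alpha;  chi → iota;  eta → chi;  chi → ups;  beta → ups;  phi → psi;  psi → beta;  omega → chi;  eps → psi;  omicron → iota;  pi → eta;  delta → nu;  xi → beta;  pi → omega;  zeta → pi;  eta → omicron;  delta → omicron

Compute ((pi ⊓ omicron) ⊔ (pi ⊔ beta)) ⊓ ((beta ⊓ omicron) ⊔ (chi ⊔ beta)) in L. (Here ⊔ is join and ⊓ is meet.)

pi ∧ omicron = pi
pi ∨ beta = ups
pi ∨ ups = ups
beta ∧ omicron = phi
chi ∨ beta = ups
phi ∨ ups = ups
ups ∧ ups = ups

ups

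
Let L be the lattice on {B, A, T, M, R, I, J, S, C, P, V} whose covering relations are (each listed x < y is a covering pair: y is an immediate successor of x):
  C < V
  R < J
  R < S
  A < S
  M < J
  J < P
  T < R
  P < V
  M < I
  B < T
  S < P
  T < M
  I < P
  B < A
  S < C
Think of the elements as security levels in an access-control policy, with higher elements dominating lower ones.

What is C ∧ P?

S

Common lower bounds of {C, P}: A, B, R, S, T.
The greatest among these is S.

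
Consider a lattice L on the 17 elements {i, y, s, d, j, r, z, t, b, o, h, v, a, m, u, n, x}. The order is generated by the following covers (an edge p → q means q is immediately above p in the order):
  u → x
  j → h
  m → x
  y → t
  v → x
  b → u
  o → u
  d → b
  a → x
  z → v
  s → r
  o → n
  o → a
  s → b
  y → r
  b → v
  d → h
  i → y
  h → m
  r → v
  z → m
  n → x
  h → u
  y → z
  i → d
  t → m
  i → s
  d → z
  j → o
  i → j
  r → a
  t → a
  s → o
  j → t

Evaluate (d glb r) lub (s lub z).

d ∧ r = i
s ∨ z = v
i ∨ v = v

v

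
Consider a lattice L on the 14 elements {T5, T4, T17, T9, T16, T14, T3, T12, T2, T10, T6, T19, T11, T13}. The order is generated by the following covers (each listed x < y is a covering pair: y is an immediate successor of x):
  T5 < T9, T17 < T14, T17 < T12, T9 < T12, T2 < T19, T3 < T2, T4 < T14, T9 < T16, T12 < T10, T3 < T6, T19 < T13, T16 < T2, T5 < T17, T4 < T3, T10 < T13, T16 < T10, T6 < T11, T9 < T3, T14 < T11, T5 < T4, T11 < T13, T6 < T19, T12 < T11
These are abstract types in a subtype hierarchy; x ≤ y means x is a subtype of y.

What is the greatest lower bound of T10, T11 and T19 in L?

Common lower bounds of {T10, T11, T19}: T5, T9.
The greatest among these is T9.

T9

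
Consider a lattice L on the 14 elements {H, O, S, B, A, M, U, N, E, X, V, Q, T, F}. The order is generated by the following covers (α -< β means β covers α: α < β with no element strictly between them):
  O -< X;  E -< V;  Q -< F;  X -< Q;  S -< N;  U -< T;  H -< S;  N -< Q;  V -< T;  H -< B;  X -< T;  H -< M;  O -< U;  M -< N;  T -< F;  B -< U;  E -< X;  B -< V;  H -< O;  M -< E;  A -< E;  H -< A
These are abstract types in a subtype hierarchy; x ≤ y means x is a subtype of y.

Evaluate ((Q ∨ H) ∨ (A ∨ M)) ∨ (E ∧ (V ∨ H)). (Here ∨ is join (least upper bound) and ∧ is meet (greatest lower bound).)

Q

Q ∨ H = Q
A ∨ M = E
Q ∨ E = Q
V ∨ H = V
E ∧ V = E
Q ∨ E = Q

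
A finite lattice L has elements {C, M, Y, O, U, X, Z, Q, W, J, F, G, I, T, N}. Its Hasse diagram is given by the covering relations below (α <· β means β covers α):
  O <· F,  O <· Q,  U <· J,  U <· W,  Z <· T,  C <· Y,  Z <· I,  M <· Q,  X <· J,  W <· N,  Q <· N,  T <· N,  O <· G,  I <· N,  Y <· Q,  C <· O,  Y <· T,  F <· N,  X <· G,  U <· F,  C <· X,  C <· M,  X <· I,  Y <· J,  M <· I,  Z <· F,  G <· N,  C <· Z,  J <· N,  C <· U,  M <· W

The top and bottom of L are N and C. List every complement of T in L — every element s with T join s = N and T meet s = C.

Need s with T ∨ s = N and T ∧ s = C.
Checking each element gives: G, M, O, U, W, X.

G, M, O, U, W, X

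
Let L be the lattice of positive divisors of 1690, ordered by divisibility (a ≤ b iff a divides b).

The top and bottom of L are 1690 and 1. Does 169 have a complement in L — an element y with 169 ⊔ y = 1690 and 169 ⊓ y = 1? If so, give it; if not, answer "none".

10

Need y with 169 ∨ y = 1690 and 169 ∧ y = 1.
Checking each element gives: 10.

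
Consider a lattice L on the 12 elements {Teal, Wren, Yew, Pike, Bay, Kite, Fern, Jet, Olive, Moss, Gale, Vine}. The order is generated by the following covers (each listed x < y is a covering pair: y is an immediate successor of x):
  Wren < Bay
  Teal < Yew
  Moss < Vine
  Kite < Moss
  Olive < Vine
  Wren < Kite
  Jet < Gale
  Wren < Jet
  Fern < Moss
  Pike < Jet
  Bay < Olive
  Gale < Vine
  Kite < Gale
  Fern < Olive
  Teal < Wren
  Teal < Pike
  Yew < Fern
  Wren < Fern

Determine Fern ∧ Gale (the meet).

Common lower bounds of {Fern, Gale}: Teal, Wren.
The greatest among these is Wren.

Wren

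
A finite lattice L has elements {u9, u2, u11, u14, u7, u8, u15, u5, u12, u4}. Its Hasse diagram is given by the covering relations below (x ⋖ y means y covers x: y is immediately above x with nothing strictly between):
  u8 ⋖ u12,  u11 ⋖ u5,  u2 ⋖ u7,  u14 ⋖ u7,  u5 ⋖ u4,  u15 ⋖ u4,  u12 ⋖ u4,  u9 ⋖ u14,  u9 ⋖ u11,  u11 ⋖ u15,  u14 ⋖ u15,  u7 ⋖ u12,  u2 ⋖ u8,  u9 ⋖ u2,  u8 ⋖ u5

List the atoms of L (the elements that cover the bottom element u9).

u11, u14, u2

The atoms are exactly the elements that cover u9: u11, u14, u2.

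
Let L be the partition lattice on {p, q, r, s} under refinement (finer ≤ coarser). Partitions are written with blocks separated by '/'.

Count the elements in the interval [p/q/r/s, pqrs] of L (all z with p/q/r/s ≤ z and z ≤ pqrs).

15

The interval [p/q/r/s, pqrs] = {p/q/r/s, p/q/rs, p/qr/s, p/qrs, p/qs/r, pq/r/s, pq/rs, pqr/s, pqrs, pqs/r, pr/q/s, pr/qs, prs/q, ps/q/r, ps/qr}, which has 15 elements.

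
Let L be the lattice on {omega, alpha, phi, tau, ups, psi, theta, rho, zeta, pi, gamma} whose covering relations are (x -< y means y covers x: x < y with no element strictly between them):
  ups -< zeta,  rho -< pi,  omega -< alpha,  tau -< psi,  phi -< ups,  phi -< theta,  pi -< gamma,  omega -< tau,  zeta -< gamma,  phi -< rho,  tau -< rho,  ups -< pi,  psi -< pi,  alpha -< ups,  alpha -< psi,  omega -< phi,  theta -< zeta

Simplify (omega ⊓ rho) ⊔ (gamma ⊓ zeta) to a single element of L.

omega ∧ rho = omega
gamma ∧ zeta = zeta
omega ∨ zeta = zeta

zeta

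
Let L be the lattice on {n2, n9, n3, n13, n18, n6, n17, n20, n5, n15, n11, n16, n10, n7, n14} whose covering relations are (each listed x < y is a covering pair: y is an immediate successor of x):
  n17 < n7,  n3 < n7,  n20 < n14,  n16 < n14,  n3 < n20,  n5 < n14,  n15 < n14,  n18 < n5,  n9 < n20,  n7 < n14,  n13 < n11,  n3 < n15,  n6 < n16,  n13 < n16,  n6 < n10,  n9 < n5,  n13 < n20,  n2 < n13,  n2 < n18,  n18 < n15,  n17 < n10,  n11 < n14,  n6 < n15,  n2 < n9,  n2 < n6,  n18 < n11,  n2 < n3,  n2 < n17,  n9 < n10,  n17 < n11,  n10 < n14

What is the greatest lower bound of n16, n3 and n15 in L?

Common lower bounds of {n16, n3, n15}: n2.
The greatest among these is n2.

n2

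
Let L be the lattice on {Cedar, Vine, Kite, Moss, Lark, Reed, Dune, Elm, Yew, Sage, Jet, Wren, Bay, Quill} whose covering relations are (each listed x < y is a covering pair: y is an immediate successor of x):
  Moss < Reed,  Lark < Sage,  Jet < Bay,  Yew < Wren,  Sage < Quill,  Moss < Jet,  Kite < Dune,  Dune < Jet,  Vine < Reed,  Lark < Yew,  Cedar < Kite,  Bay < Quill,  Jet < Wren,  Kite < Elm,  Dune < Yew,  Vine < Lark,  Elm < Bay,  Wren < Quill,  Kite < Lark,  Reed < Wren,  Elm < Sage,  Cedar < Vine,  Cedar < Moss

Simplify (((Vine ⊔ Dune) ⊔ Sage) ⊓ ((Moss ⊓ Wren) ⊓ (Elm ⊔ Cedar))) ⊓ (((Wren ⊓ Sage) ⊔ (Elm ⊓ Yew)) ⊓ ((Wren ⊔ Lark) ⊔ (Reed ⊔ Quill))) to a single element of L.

Vine ∨ Dune = Yew
Yew ∨ Sage = Quill
Moss ∧ Wren = Moss
Elm ∨ Cedar = Elm
Moss ∧ Elm = Cedar
Quill ∧ Cedar = Cedar
Wren ∧ Sage = Lark
Elm ∧ Yew = Kite
Lark ∨ Kite = Lark
Wren ∨ Lark = Wren
Reed ∨ Quill = Quill
Wren ∨ Quill = Quill
Lark ∧ Quill = Lark
Cedar ∧ Lark = Cedar

Cedar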